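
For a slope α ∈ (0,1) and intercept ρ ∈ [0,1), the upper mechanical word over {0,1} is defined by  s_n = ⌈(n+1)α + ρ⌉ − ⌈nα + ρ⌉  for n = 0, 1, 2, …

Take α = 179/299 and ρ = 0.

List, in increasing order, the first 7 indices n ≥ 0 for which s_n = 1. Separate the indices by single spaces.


n=0: ⌈179/299⌉−⌈0/299⌉ = 1−0 = 1  ← one
n=1: ⌈358/299⌉−⌈179/299⌉ = 2−1 = 1  ← one
n=2: ⌈537/299⌉−⌈358/299⌉ = 2−2 = 0
n=3: ⌈716/299⌉−⌈537/299⌉ = 3−2 = 1  ← one
n=4: ⌈895/299⌉−⌈716/299⌉ = 3−3 = 0
n=5: ⌈1074/299⌉−⌈895/299⌉ = 4−3 = 1  ← one
n=6: ⌈1253/299⌉−⌈1074/299⌉ = 5−4 = 1  ← one
n=7: ⌈1432/299⌉−⌈1253/299⌉ = 5−5 = 0
n=8: ⌈1611/299⌉−⌈1432/299⌉ = 6−5 = 1  ← one
n=9: ⌈1790/299⌉−⌈1611/299⌉ = 6−6 = 0
n=10: ⌈1969/299⌉−⌈1790/299⌉ = 7−6 = 1  ← one
positions of the first 7 ones: 0 1 3 5 6 8 10

0 1 3 5 6 8 10


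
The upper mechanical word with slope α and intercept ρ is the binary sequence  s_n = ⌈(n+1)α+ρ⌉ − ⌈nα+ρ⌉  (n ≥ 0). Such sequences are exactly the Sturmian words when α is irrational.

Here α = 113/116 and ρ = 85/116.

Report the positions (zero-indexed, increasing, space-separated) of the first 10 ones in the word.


0 1 2 3 4 5 6 7 8 9

n=0: ⌈198/116⌉−⌈85/116⌉ = 2−1 = 1  ← one
n=1: ⌈311/116⌉−⌈198/116⌉ = 3−2 = 1  ← one
n=2: ⌈424/116⌉−⌈311/116⌉ = 4−3 = 1  ← one
n=3: ⌈537/116⌉−⌈424/116⌉ = 5−4 = 1  ← one
n=4: ⌈650/116⌉−⌈537/116⌉ = 6−5 = 1  ← one
n=5: ⌈763/116⌉−⌈650/116⌉ = 7−6 = 1  ← one
n=6: ⌈876/116⌉−⌈763/116⌉ = 8−7 = 1  ← one
n=7: ⌈989/116⌉−⌈876/116⌉ = 9−8 = 1  ← one
n=8: ⌈1102/116⌉−⌈989/116⌉ = 10−9 = 1  ← one
n=9: ⌈1215/116⌉−⌈1102/116⌉ = 11−10 = 1  ← one
positions of the first 10 ones: 0 1 2 3 4 5 6 7 8 9


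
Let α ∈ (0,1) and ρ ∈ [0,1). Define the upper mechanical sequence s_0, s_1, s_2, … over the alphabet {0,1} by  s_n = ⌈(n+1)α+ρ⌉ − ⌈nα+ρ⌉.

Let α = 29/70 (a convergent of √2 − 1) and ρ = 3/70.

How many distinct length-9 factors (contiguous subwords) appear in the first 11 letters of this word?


t_n = ⌈(n·29+3)/70⌉ for n = 0 … 11:
  n=0…9: ⌈3/70⌉=1 ⌈32/70⌉=1 ⌈61/70⌉=1 ⌈90/70⌉=2 ⌈119/70⌉=2 ⌈148/70⌉=3 ⌈177/70⌉=3 ⌈206/70⌉=3 ⌈235/70⌉=4 ⌈264/70⌉=4
  n=10…11: ⌈293/70⌉=5 ⌈322/70⌉=5
s_n = t_(n+1) − t_n for n = 0 … 10 gives
prefix = 00101001010
slide a length-9 window over [0..8] … [2..10] (3 windows); first occurrence of each distinct factor:
  [  0..  8] 001010010
  [  1..  9] 010100101
  [  2.. 10] 101001010
distinct factors: {001010010, 010100101, 101001010}
count = 3  (Sturmian bound for length 9 is 10)

3


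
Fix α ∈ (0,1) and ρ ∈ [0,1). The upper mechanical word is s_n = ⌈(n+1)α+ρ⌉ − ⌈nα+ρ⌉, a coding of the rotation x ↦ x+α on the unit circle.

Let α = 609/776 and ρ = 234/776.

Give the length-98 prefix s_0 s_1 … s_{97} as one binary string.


n=0: ⌈(1·609+234)/776⌉ − ⌈(0·609+234)/776⌉ = ⌈843/776⌉ − ⌈234/776⌉ = 2 − 1 = 1
n=1: ⌈(2·609+234)/776⌉ − ⌈(1·609+234)/776⌉ = ⌈1452/776⌉ − ⌈843/776⌉ = 2 − 2 = 0
n=2: ⌈(3·609+234)/776⌉ − ⌈(2·609+234)/776⌉ = ⌈2061/776⌉ − ⌈1452/776⌉ = 3 − 2 = 1
n=3: ⌈(4·609+234)/776⌉ − ⌈(3·609+234)/776⌉ = ⌈2670/776⌉ − ⌈2061/776⌉ = 4 − 3 = 1
n=4: ⌈(5·609+234)/776⌉ − ⌈(4·609+234)/776⌉ = ⌈3279/776⌉ − ⌈2670/776⌉ = 5 − 4 = 1
n=5: ⌈(6·609+234)/776⌉ − ⌈(5·609+234)/776⌉ = ⌈3888/776⌉ − ⌈3279/776⌉ = 6 − 5 = 1
n=6: ⌈(7·609+234)/776⌉ − ⌈(6·609+234)/776⌉ = ⌈4497/776⌉ − ⌈3888/776⌉ = 6 − 6 = 0
n=7: ⌈(8·609+234)/776⌉ − ⌈(7·609+234)/776⌉ = ⌈5106/776⌉ − ⌈4497/776⌉ = 7 − 6 = 1
n=8: ⌈(9·609+234)/776⌉ − ⌈(8·609+234)/776⌉ = ⌈5715/776⌉ − ⌈5106/776⌉ = 8 − 7 = 1
n=9: ⌈(10·609+234)/776⌉ − ⌈(9·609+234)/776⌉ = ⌈6324/776⌉ − ⌈5715/776⌉ = 9 − 8 = 1
n=10: ⌈(11·609+234)/776⌉ − ⌈(10·609+234)/776⌉ = ⌈6933/776⌉ − ⌈6324/776⌉ = 9 − 9 = 0
n=11: ⌈(12·609+234)/776⌉ − ⌈(11·609+234)/776⌉ = ⌈7542/776⌉ − ⌈6933/776⌉ = 10 − 9 = 1
n=12: ⌈(13·609+234)/776⌉ − ⌈(12·609+234)/776⌉ = ⌈8151/776⌉ − ⌈7542/776⌉ = 11 − 10 = 1
n=13: ⌈(14·609+234)/776⌉ − ⌈(13·609+234)/776⌉ = ⌈8760/776⌉ − ⌈8151/776⌉ = 12 − 11 = 1
n=14: ⌈(15·609+234)/776⌉ − ⌈(14·609+234)/776⌉ = ⌈9369/776⌉ − ⌈8760/776⌉ = 13 − 12 = 1
n=15: ⌈(16·609+234)/776⌉ − ⌈(15·609+234)/776⌉ = ⌈9978/776⌉ − ⌈9369/776⌉ = 13 − 13 = 0
n=16: ⌈(17·609+234)/776⌉ − ⌈(16·609+234)/776⌉ = ⌈10587/776⌉ − ⌈9978/776⌉ = 14 − 13 = 1
n=17: ⌈(18·609+234)/776⌉ − ⌈(17·609+234)/776⌉ = ⌈11196/776⌉ − ⌈10587/776⌉ = 15 − 14 = 1
n=18: ⌈(19·609+234)/776⌉ − ⌈(18·609+234)/776⌉ = ⌈11805/776⌉ − ⌈11196/776⌉ = 16 − 15 = 1
n=19: ⌈(20·609+234)/776⌉ − ⌈(19·609+234)/776⌉ = ⌈12414/776⌉ − ⌈11805/776⌉ = 16 − 16 = 0
n=20: ⌈(21·609+234)/776⌉ − ⌈(20·609+234)/776⌉ = ⌈13023/776⌉ − ⌈12414/776⌉ = 17 − 16 = 1
n=21: ⌈(22·609+234)/776⌉ − ⌈(21·609+234)/776⌉ = ⌈13632/776⌉ − ⌈13023/776⌉ = 18 − 17 = 1
n=22: ⌈(23·609+234)/776⌉ − ⌈(22·609+234)/776⌉ = ⌈14241/776⌉ − ⌈13632/776⌉ = 19 − 18 = 1
n=23: ⌈(24·609+234)/776⌉ − ⌈(23·609+234)/776⌉ = ⌈14850/776⌉ − ⌈14241/776⌉ = 20 − 19 = 1
n=24: ⌈(25·609+234)/776⌉ − ⌈(24·609+234)/776⌉ = ⌈15459/776⌉ − ⌈14850/776⌉ = 20 − 20 = 0
n=25: ⌈(26·609+234)/776⌉ − ⌈(25·609+234)/776⌉ = ⌈16068/776⌉ − ⌈15459/776⌉ = 21 − 20 = 1
n=26: ⌈(27·609+234)/776⌉ − ⌈(26·609+234)/776⌉ = ⌈16677/776⌉ − ⌈16068/776⌉ = 22 − 21 = 1
n=27: ⌈(28·609+234)/776⌉ − ⌈(27·609+234)/776⌉ = ⌈17286/776⌉ − ⌈16677/776⌉ = 23 − 22 = 1
n=28: ⌈(29·609+234)/776⌉ − ⌈(28·609+234)/776⌉ = ⌈17895/776⌉ − ⌈17286/776⌉ = 24 − 23 = 1
n=29: ⌈(30·609+234)/776⌉ − ⌈(29·609+234)/776⌉ = ⌈18504/776⌉ − ⌈17895/776⌉ = 24 − 24 = 0
n=30: ⌈(31·609+234)/776⌉ − ⌈(30·609+234)/776⌉ = ⌈19113/776⌉ − ⌈18504/776⌉ = 25 − 24 = 1
n=31: ⌈(32·609+234)/776⌉ − ⌈(31·609+234)/776⌉ = ⌈19722/776⌉ − ⌈19113/776⌉ = 26 − 25 = 1
n=32: ⌈(33·609+234)/776⌉ − ⌈(32·609+234)/776⌉ = ⌈20331/776⌉ − ⌈19722/776⌉ = 27 − 26 = 1
n=33: ⌈(34·609+234)/776⌉ − ⌈(33·609+234)/776⌉ = ⌈20940/776⌉ − ⌈20331/776⌉ = 27 − 27 = 0
n=34: ⌈(35·609+234)/776⌉ − ⌈(34·609+234)/776⌉ = ⌈21549/776⌉ − ⌈20940/776⌉ = 28 − 27 = 1
n=35: ⌈(36·609+234)/776⌉ − ⌈(35·609+234)/776⌉ = ⌈22158/776⌉ − ⌈21549/776⌉ = 29 − 28 = 1
n=36: ⌈(37·609+234)/776⌉ − ⌈(36·609+234)/776⌉ = ⌈22767/776⌉ − ⌈22158/776⌉ = 30 − 29 = 1
n=37: ⌈(38·609+234)/776⌉ − ⌈(37·609+234)/776⌉ = ⌈23376/776⌉ − ⌈22767/776⌉ = 31 − 30 = 1
n=38: ⌈(39·609+234)/776⌉ − ⌈(38·609+234)/776⌉ = ⌈23985/776⌉ − ⌈23376/776⌉ = 31 − 31 = 0
n=39: ⌈(40·609+234)/776⌉ − ⌈(39·609+234)/776⌉ = ⌈24594/776⌉ − ⌈23985/776⌉ = 32 − 31 = 1
n=40: ⌈(41·609+234)/776⌉ − ⌈(40·609+234)/776⌉ = ⌈25203/776⌉ − ⌈24594/776⌉ = 33 − 32 = 1
n=41: ⌈(42·609+234)/776⌉ − ⌈(41·609+234)/776⌉ = ⌈25812/776⌉ − ⌈25203/776⌉ = 34 − 33 = 1
n=42: ⌈(43·609+234)/776⌉ − ⌈(42·609+234)/776⌉ = ⌈26421/776⌉ − ⌈25812/776⌉ = 35 − 34 = 1
n=43: ⌈(44·609+234)/776⌉ − ⌈(43·609+234)/776⌉ = ⌈27030/776⌉ − ⌈26421/776⌉ = 35 − 35 = 0
n=44: ⌈(45·609+234)/776⌉ − ⌈(44·609+234)/776⌉ = ⌈27639/776⌉ − ⌈27030/776⌉ = 36 − 35 = 1
n=45: ⌈(46·609+234)/776⌉ − ⌈(45·609+234)/776⌉ = ⌈28248/776⌉ − ⌈27639/776⌉ = 37 − 36 = 1
n=46: ⌈(47·609+234)/776⌉ − ⌈(46·609+234)/776⌉ = ⌈28857/776⌉ − ⌈28248/776⌉ = 38 − 37 = 1
n=47: ⌈(48·609+234)/776⌉ − ⌈(47·609+234)/776⌉ = ⌈29466/776⌉ − ⌈28857/776⌉ = 38 − 38 = 0
n=48: ⌈(49·609+234)/776⌉ − ⌈(48·609+234)/776⌉ = ⌈30075/776⌉ − ⌈29466/776⌉ = 39 − 38 = 1
n=49: ⌈(50·609+234)/776⌉ − ⌈(49·609+234)/776⌉ = ⌈30684/776⌉ − ⌈30075/776⌉ = 40 − 39 = 1
n=50: ⌈(51·609+234)/776⌉ − ⌈(50·609+234)/776⌉ = ⌈31293/776⌉ − ⌈30684/776⌉ = 41 − 40 = 1
n=51: ⌈(52·609+234)/776⌉ − ⌈(51·609+234)/776⌉ = ⌈31902/776⌉ − ⌈31293/776⌉ = 42 − 41 = 1
n=52: ⌈(53·609+234)/776⌉ − ⌈(52·609+234)/776⌉ = ⌈32511/776⌉ − ⌈31902/776⌉ = 42 − 42 = 0
n=53: ⌈(54·609+234)/776⌉ − ⌈(53·609+234)/776⌉ = ⌈33120/776⌉ − ⌈32511/776⌉ = 43 − 42 = 1
n=54: ⌈(55·609+234)/776⌉ − ⌈(54·609+234)/776⌉ = ⌈33729/776⌉ − ⌈33120/776⌉ = 44 − 43 = 1
n=55: ⌈(56·609+234)/776⌉ − ⌈(55·609+234)/776⌉ = ⌈34338/776⌉ − ⌈33729/776⌉ = 45 − 44 = 1
n=56: ⌈(57·609+234)/776⌉ − ⌈(56·609+234)/776⌉ = ⌈34947/776⌉ − ⌈34338/776⌉ = 46 − 45 = 1
n=57: ⌈(58·609+234)/776⌉ − ⌈(57·609+234)/776⌉ = ⌈35556/776⌉ − ⌈34947/776⌉ = 46 − 46 = 0
n=58: ⌈(59·609+234)/776⌉ − ⌈(58·609+234)/776⌉ = ⌈36165/776⌉ − ⌈35556/776⌉ = 47 − 46 = 1
n=59: ⌈(60·609+234)/776⌉ − ⌈(59·609+234)/776⌉ = ⌈36774/776⌉ − ⌈36165/776⌉ = 48 − 47 = 1
n=60: ⌈(61·609+234)/776⌉ − ⌈(60·609+234)/776⌉ = ⌈37383/776⌉ − ⌈36774/776⌉ = 49 − 48 = 1
n=61: ⌈(62·609+234)/776⌉ − ⌈(61·609+234)/776⌉ = ⌈37992/776⌉ − ⌈37383/776⌉ = 49 − 49 = 0
n=62: ⌈(63·609+234)/776⌉ − ⌈(62·609+234)/776⌉ = ⌈38601/776⌉ − ⌈37992/776⌉ = 50 − 49 = 1
n=63: ⌈(64·609+234)/776⌉ − ⌈(63·609+234)/776⌉ = ⌈39210/776⌉ − ⌈38601/776⌉ = 51 − 50 = 1
n=64: ⌈(65·609+234)/776⌉ − ⌈(64·609+234)/776⌉ = ⌈39819/776⌉ − ⌈39210/776⌉ = 52 − 51 = 1
n=65: ⌈(66·609+234)/776⌉ − ⌈(65·609+234)/776⌉ = ⌈40428/776⌉ − ⌈39819/776⌉ = 53 − 52 = 1
n=66: ⌈(67·609+234)/776⌉ − ⌈(66·609+234)/776⌉ = ⌈41037/776⌉ − ⌈40428/776⌉ = 53 − 53 = 0
n=67: ⌈(68·609+234)/776⌉ − ⌈(67·609+234)/776⌉ = ⌈41646/776⌉ − ⌈41037/776⌉ = 54 − 53 = 1
n=68: ⌈(69·609+234)/776⌉ − ⌈(68·609+234)/776⌉ = ⌈42255/776⌉ − ⌈41646/776⌉ = 55 − 54 = 1
n=69: ⌈(70·609+234)/776⌉ − ⌈(69·609+234)/776⌉ = ⌈42864/776⌉ − ⌈42255/776⌉ = 56 − 55 = 1
n=70: ⌈(71·609+234)/776⌉ − ⌈(70·609+234)/776⌉ = ⌈43473/776⌉ − ⌈42864/776⌉ = 57 − 56 = 1
n=71: ⌈(72·609+234)/776⌉ − ⌈(71·609+234)/776⌉ = ⌈44082/776⌉ − ⌈43473/776⌉ = 57 − 57 = 0
n=72: ⌈(73·609+234)/776⌉ − ⌈(72·609+234)/776⌉ = ⌈44691/776⌉ − ⌈44082/776⌉ = 58 − 57 = 1
n=73: ⌈(74·609+234)/776⌉ − ⌈(73·609+234)/776⌉ = ⌈45300/776⌉ − ⌈44691/776⌉ = 59 − 58 = 1
n=74: ⌈(75·609+234)/776⌉ − ⌈(74·609+234)/776⌉ = ⌈45909/776⌉ − ⌈45300/776⌉ = 60 − 59 = 1
n=75: ⌈(76·609+234)/776⌉ − ⌈(75·609+234)/776⌉ = ⌈46518/776⌉ − ⌈45909/776⌉ = 60 − 60 = 0
n=76: ⌈(77·609+234)/776⌉ − ⌈(76·609+234)/776⌉ = ⌈47127/776⌉ − ⌈46518/776⌉ = 61 − 60 = 1
n=77: ⌈(78·609+234)/776⌉ − ⌈(77·609+234)/776⌉ = ⌈47736/776⌉ − ⌈47127/776⌉ = 62 − 61 = 1
n=78: ⌈(79·609+234)/776⌉ − ⌈(78·609+234)/776⌉ = ⌈48345/776⌉ − ⌈47736/776⌉ = 63 − 62 = 1
n=79: ⌈(80·609+234)/776⌉ − ⌈(79·609+234)/776⌉ = ⌈48954/776⌉ − ⌈48345/776⌉ = 64 − 63 = 1
n=80: ⌈(81·609+234)/776⌉ − ⌈(80·609+234)/776⌉ = ⌈49563/776⌉ − ⌈48954/776⌉ = 64 − 64 = 0
n=81: ⌈(82·609+234)/776⌉ − ⌈(81·609+234)/776⌉ = ⌈50172/776⌉ − ⌈49563/776⌉ = 65 − 64 = 1
n=82: ⌈(83·609+234)/776⌉ − ⌈(82·609+234)/776⌉ = ⌈50781/776⌉ − ⌈50172/776⌉ = 66 − 65 = 1
n=83: ⌈(84·609+234)/776⌉ − ⌈(83·609+234)/776⌉ = ⌈51390/776⌉ − ⌈50781/776⌉ = 67 − 66 = 1
n=84: ⌈(85·609+234)/776⌉ − ⌈(84·609+234)/776⌉ = ⌈51999/776⌉ − ⌈51390/776⌉ = 68 − 67 = 1
n=85: ⌈(86·609+234)/776⌉ − ⌈(85·609+234)/776⌉ = ⌈52608/776⌉ − ⌈51999/776⌉ = 68 − 68 = 0
n=86: ⌈(87·609+234)/776⌉ − ⌈(86·609+234)/776⌉ = ⌈53217/776⌉ − ⌈52608/776⌉ = 69 − 68 = 1
n=87: ⌈(88·609+234)/776⌉ − ⌈(87·609+234)/776⌉ = ⌈53826/776⌉ − ⌈53217/776⌉ = 70 − 69 = 1
n=88: ⌈(89·609+234)/776⌉ − ⌈(88·609+234)/776⌉ = ⌈54435/776⌉ − ⌈53826/776⌉ = 71 − 70 = 1
n=89: ⌈(90·609+234)/776⌉ − ⌈(89·609+234)/776⌉ = ⌈55044/776⌉ − ⌈54435/776⌉ = 71 − 71 = 0
n=90: ⌈(91·609+234)/776⌉ − ⌈(90·609+234)/776⌉ = ⌈55653/776⌉ − ⌈55044/776⌉ = 72 − 71 = 1
n=91: ⌈(92·609+234)/776⌉ − ⌈(91·609+234)/776⌉ = ⌈56262/776⌉ − ⌈55653/776⌉ = 73 − 72 = 1
n=92: ⌈(93·609+234)/776⌉ − ⌈(92·609+234)/776⌉ = ⌈56871/776⌉ − ⌈56262/776⌉ = 74 − 73 = 1
n=93: ⌈(94·609+234)/776⌉ − ⌈(93·609+234)/776⌉ = ⌈57480/776⌉ − ⌈56871/776⌉ = 75 − 74 = 1
n=94: ⌈(95·609+234)/776⌉ − ⌈(94·609+234)/776⌉ = ⌈58089/776⌉ − ⌈57480/776⌉ = 75 − 75 = 0
n=95: ⌈(96·609+234)/776⌉ − ⌈(95·609+234)/776⌉ = ⌈58698/776⌉ − ⌈58089/776⌉ = 76 − 75 = 1
n=96: ⌈(97·609+234)/776⌉ − ⌈(96·609+234)/776⌉ = ⌈59307/776⌉ − ⌈58698/776⌉ = 77 − 76 = 1
n=97: ⌈(98·609+234)/776⌉ − ⌈(97·609+234)/776⌉ = ⌈59916/776⌉ − ⌈59307/776⌉ = 78 − 77 = 1

10111101110111101110111101111011101111011110111011110111101110111101111011101111011110111011110111


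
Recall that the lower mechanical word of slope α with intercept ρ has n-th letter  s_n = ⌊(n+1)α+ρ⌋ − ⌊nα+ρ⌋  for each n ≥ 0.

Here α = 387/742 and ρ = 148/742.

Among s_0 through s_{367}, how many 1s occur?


192

#1s = Σ_{n=0}^{367} s_n = Σ_{n=0}^{367} (⌊(n+1)α+ρ⌋ − ⌊nα+ρ⌋)
the sum telescopes: every ⌊nα+ρ⌋ with 0 < n < 368 appears once with + and once with −, leaving ⌊368α+ρ⌋ − ⌊0·α+ρ⌋
368α + ρ = (368·387 + 148) / 742 = 142564/742
ρ = 148/742
⌊142564/742⌋ = 192,  ⌊148/742⌋ = 0
#1s = 192 − 0 = 192


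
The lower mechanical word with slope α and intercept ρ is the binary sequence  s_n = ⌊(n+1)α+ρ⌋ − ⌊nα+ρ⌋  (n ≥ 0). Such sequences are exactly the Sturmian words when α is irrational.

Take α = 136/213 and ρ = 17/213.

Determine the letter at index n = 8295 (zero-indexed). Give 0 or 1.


(n+1)α + ρ = (8296·136 + 17) / 213 = 1128273/213
nα + ρ     = (8295·136 + 17) / 213 = 1128137/213
⌊1128273/213⌋ = 5297,  ⌊1128137/213⌋ = 5296
s_{8295} = 5297 − 5296 = 1

1


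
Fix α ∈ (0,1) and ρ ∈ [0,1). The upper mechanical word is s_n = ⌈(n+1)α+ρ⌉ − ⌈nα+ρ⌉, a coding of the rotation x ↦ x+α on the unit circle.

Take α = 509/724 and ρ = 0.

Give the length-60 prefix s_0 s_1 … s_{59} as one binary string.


111011011101101101110110110111011011101101101110110110111011

n=0: ⌈(1·509)/724⌉ − ⌈(0·509)/724⌉ = ⌈509/724⌉ − ⌈0/724⌉ = 1 − 0 = 1
n=1: ⌈(2·509)/724⌉ − ⌈(1·509)/724⌉ = ⌈1018/724⌉ − ⌈509/724⌉ = 2 − 1 = 1
n=2: ⌈(3·509)/724⌉ − ⌈(2·509)/724⌉ = ⌈1527/724⌉ − ⌈1018/724⌉ = 3 − 2 = 1
n=3: ⌈(4·509)/724⌉ − ⌈(3·509)/724⌉ = ⌈2036/724⌉ − ⌈1527/724⌉ = 3 − 3 = 0
n=4: ⌈(5·509)/724⌉ − ⌈(4·509)/724⌉ = ⌈2545/724⌉ − ⌈2036/724⌉ = 4 − 3 = 1
n=5: ⌈(6·509)/724⌉ − ⌈(5·509)/724⌉ = ⌈3054/724⌉ − ⌈2545/724⌉ = 5 − 4 = 1
n=6: ⌈(7·509)/724⌉ − ⌈(6·509)/724⌉ = ⌈3563/724⌉ − ⌈3054/724⌉ = 5 − 5 = 0
n=7: ⌈(8·509)/724⌉ − ⌈(7·509)/724⌉ = ⌈4072/724⌉ − ⌈3563/724⌉ = 6 − 5 = 1
n=8: ⌈(9·509)/724⌉ − ⌈(8·509)/724⌉ = ⌈4581/724⌉ − ⌈4072/724⌉ = 7 − 6 = 1
n=9: ⌈(10·509)/724⌉ − ⌈(9·509)/724⌉ = ⌈5090/724⌉ − ⌈4581/724⌉ = 8 − 7 = 1
n=10: ⌈(11·509)/724⌉ − ⌈(10·509)/724⌉ = ⌈5599/724⌉ − ⌈5090/724⌉ = 8 − 8 = 0
n=11: ⌈(12·509)/724⌉ − ⌈(11·509)/724⌉ = ⌈6108/724⌉ − ⌈5599/724⌉ = 9 − 8 = 1
n=12: ⌈(13·509)/724⌉ − ⌈(12·509)/724⌉ = ⌈6617/724⌉ − ⌈6108/724⌉ = 10 − 9 = 1
n=13: ⌈(14·509)/724⌉ − ⌈(13·509)/724⌉ = ⌈7126/724⌉ − ⌈6617/724⌉ = 10 − 10 = 0
n=14: ⌈(15·509)/724⌉ − ⌈(14·509)/724⌉ = ⌈7635/724⌉ − ⌈7126/724⌉ = 11 − 10 = 1
n=15: ⌈(16·509)/724⌉ − ⌈(15·509)/724⌉ = ⌈8144/724⌉ − ⌈7635/724⌉ = 12 − 11 = 1
n=16: ⌈(17·509)/724⌉ − ⌈(16·509)/724⌉ = ⌈8653/724⌉ − ⌈8144/724⌉ = 12 − 12 = 0
n=17: ⌈(18·509)/724⌉ − ⌈(17·509)/724⌉ = ⌈9162/724⌉ − ⌈8653/724⌉ = 13 − 12 = 1
n=18: ⌈(19·509)/724⌉ − ⌈(18·509)/724⌉ = ⌈9671/724⌉ − ⌈9162/724⌉ = 14 − 13 = 1
n=19: ⌈(20·509)/724⌉ − ⌈(19·509)/724⌉ = ⌈10180/724⌉ − ⌈9671/724⌉ = 15 − 14 = 1
n=20: ⌈(21·509)/724⌉ − ⌈(20·509)/724⌉ = ⌈10689/724⌉ − ⌈10180/724⌉ = 15 − 15 = 0
n=21: ⌈(22·509)/724⌉ − ⌈(21·509)/724⌉ = ⌈11198/724⌉ − ⌈10689/724⌉ = 16 − 15 = 1
n=22: ⌈(23·509)/724⌉ − ⌈(22·509)/724⌉ = ⌈11707/724⌉ − ⌈11198/724⌉ = 17 − 16 = 1
n=23: ⌈(24·509)/724⌉ − ⌈(23·509)/724⌉ = ⌈12216/724⌉ − ⌈11707/724⌉ = 17 − 17 = 0
n=24: ⌈(25·509)/724⌉ − ⌈(24·509)/724⌉ = ⌈12725/724⌉ − ⌈12216/724⌉ = 18 − 17 = 1
n=25: ⌈(26·509)/724⌉ − ⌈(25·509)/724⌉ = ⌈13234/724⌉ − ⌈12725/724⌉ = 19 − 18 = 1
n=26: ⌈(27·509)/724⌉ − ⌈(26·509)/724⌉ = ⌈13743/724⌉ − ⌈13234/724⌉ = 19 − 19 = 0
n=27: ⌈(28·509)/724⌉ − ⌈(27·509)/724⌉ = ⌈14252/724⌉ − ⌈13743/724⌉ = 20 − 19 = 1
n=28: ⌈(29·509)/724⌉ − ⌈(28·509)/724⌉ = ⌈14761/724⌉ − ⌈14252/724⌉ = 21 − 20 = 1
n=29: ⌈(30·509)/724⌉ − ⌈(29·509)/724⌉ = ⌈15270/724⌉ − ⌈14761/724⌉ = 22 − 21 = 1
n=30: ⌈(31·509)/724⌉ − ⌈(30·509)/724⌉ = ⌈15779/724⌉ − ⌈15270/724⌉ = 22 − 22 = 0
n=31: ⌈(32·509)/724⌉ − ⌈(31·509)/724⌉ = ⌈16288/724⌉ − ⌈15779/724⌉ = 23 − 22 = 1
n=32: ⌈(33·509)/724⌉ − ⌈(32·509)/724⌉ = ⌈16797/724⌉ − ⌈16288/724⌉ = 24 − 23 = 1
n=33: ⌈(34·509)/724⌉ − ⌈(33·509)/724⌉ = ⌈17306/724⌉ − ⌈16797/724⌉ = 24 − 24 = 0
n=34: ⌈(35·509)/724⌉ − ⌈(34·509)/724⌉ = ⌈17815/724⌉ − ⌈17306/724⌉ = 25 − 24 = 1
n=35: ⌈(36·509)/724⌉ − ⌈(35·509)/724⌉ = ⌈18324/724⌉ − ⌈17815/724⌉ = 26 − 25 = 1
n=36: ⌈(37·509)/724⌉ − ⌈(36·509)/724⌉ = ⌈18833/724⌉ − ⌈18324/724⌉ = 27 − 26 = 1
n=37: ⌈(38·509)/724⌉ − ⌈(37·509)/724⌉ = ⌈19342/724⌉ − ⌈18833/724⌉ = 27 − 27 = 0
n=38: ⌈(39·509)/724⌉ − ⌈(38·509)/724⌉ = ⌈19851/724⌉ − ⌈19342/724⌉ = 28 − 27 = 1
n=39: ⌈(40·509)/724⌉ − ⌈(39·509)/724⌉ = ⌈20360/724⌉ − ⌈19851/724⌉ = 29 − 28 = 1
n=40: ⌈(41·509)/724⌉ − ⌈(40·509)/724⌉ = ⌈20869/724⌉ − ⌈20360/724⌉ = 29 − 29 = 0
n=41: ⌈(42·509)/724⌉ − ⌈(41·509)/724⌉ = ⌈21378/724⌉ − ⌈20869/724⌉ = 30 − 29 = 1
n=42: ⌈(43·509)/724⌉ − ⌈(42·509)/724⌉ = ⌈21887/724⌉ − ⌈21378/724⌉ = 31 − 30 = 1
n=43: ⌈(44·509)/724⌉ − ⌈(43·509)/724⌉ = ⌈22396/724⌉ − ⌈21887/724⌉ = 31 − 31 = 0
n=44: ⌈(45·509)/724⌉ − ⌈(44·509)/724⌉ = ⌈22905/724⌉ − ⌈22396/724⌉ = 32 − 31 = 1
n=45: ⌈(46·509)/724⌉ − ⌈(45·509)/724⌉ = ⌈23414/724⌉ − ⌈22905/724⌉ = 33 − 32 = 1
n=46: ⌈(47·509)/724⌉ − ⌈(46·509)/724⌉ = ⌈23923/724⌉ − ⌈23414/724⌉ = 34 − 33 = 1
n=47: ⌈(48·509)/724⌉ − ⌈(47·509)/724⌉ = ⌈24432/724⌉ − ⌈23923/724⌉ = 34 − 34 = 0
n=48: ⌈(49·509)/724⌉ − ⌈(48·509)/724⌉ = ⌈24941/724⌉ − ⌈24432/724⌉ = 35 − 34 = 1
n=49: ⌈(50·509)/724⌉ − ⌈(49·509)/724⌉ = ⌈25450/724⌉ − ⌈24941/724⌉ = 36 − 35 = 1
n=50: ⌈(51·509)/724⌉ − ⌈(50·509)/724⌉ = ⌈25959/724⌉ − ⌈25450/724⌉ = 36 − 36 = 0
n=51: ⌈(52·509)/724⌉ − ⌈(51·509)/724⌉ = ⌈26468/724⌉ − ⌈25959/724⌉ = 37 − 36 = 1
n=52: ⌈(53·509)/724⌉ − ⌈(52·509)/724⌉ = ⌈26977/724⌉ − ⌈26468/724⌉ = 38 − 37 = 1
n=53: ⌈(54·509)/724⌉ − ⌈(53·509)/724⌉ = ⌈27486/724⌉ − ⌈26977/724⌉ = 38 − 38 = 0
n=54: ⌈(55·509)/724⌉ − ⌈(54·509)/724⌉ = ⌈27995/724⌉ − ⌈27486/724⌉ = 39 − 38 = 1
n=55: ⌈(56·509)/724⌉ − ⌈(55·509)/724⌉ = ⌈28504/724⌉ − ⌈27995/724⌉ = 40 − 39 = 1
n=56: ⌈(57·509)/724⌉ − ⌈(56·509)/724⌉ = ⌈29013/724⌉ − ⌈28504/724⌉ = 41 − 40 = 1
n=57: ⌈(58·509)/724⌉ − ⌈(57·509)/724⌉ = ⌈29522/724⌉ − ⌈29013/724⌉ = 41 − 41 = 0
n=58: ⌈(59·509)/724⌉ − ⌈(58·509)/724⌉ = ⌈30031/724⌉ − ⌈29522/724⌉ = 42 − 41 = 1
n=59: ⌈(60·509)/724⌉ − ⌈(59·509)/724⌉ = ⌈30540/724⌉ − ⌈30031/724⌉ = 43 − 42 = 1


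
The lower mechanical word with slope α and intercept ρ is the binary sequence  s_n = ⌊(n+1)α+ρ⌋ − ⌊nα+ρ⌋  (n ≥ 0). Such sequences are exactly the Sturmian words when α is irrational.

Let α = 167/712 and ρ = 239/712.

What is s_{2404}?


(n+1)α + ρ = (2405·167 + 239) / 712 = 401874/712
nα + ρ     = (2404·167 + 239) / 712 = 401707/712
⌊401874/712⌋ = 564,  ⌊401707/712⌋ = 564
s_{2404} = 564 − 564 = 0

0


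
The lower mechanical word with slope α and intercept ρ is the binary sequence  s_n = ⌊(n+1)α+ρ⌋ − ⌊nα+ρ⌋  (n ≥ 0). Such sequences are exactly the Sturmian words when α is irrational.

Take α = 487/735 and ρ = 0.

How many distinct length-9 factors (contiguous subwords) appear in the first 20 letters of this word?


4

t_n = ⌊(n·487)/735⌋ for n = 0 … 20:
  n=0…9: ⌊0/735⌋=0 ⌊487/735⌋=0 ⌊974/735⌋=1 ⌊1461/735⌋=1 ⌊1948/735⌋=2 ⌊2435/735⌋=3 ⌊2922/735⌋=3 ⌊3409/735⌋=4 ⌊3896/735⌋=5 ⌊4383/735⌋=5
  n=10…19: ⌊4870/735⌋=6 ⌊5357/735⌋=7 ⌊5844/735⌋=7 ⌊6331/735⌋=8 ⌊6818/735⌋=9 ⌊7305/735⌋=9 ⌊7792/735⌋=10 ⌊8279/735⌋=11 ⌊8766/735⌋=11 ⌊9253/735⌋=12
  n=20: ⌊9740/735⌋=13
s_n = t_(n+1) − t_n for n = 0 … 19 gives
prefix = 01011011011011011011
slide a length-9 window over [0..8] … [11..19] (12 windows); first occurrence of each distinct factor:
  [  0..  8] 010110110
  [  1..  9] 101101101
  [  2.. 10] 011011011
  [  3.. 11] 110110110
  (the other 8 windows repeat one of these)
distinct factors: {010110110, 011011011, 101101101, 110110110}
count = 4  (Sturmian bound for length 9 is 10)


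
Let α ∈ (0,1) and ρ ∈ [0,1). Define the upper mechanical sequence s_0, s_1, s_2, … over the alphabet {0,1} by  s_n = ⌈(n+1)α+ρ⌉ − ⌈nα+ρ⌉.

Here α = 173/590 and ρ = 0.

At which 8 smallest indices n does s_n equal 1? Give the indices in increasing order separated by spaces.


n=0: ⌈173/590⌉−⌈0/590⌉ = 1−0 = 1  ← one
n=1: ⌈346/590⌉−⌈173/590⌉ = 1−1 = 0
n=2: ⌈519/590⌉−⌈346/590⌉ = 1−1 = 0
n=3: ⌈692/590⌉−⌈519/590⌉ = 2−1 = 1  ← one
n=4: ⌈865/590⌉−⌈692/590⌉ = 2−2 = 0
n=5: ⌈1038/590⌉−⌈865/590⌉ = 2−2 = 0
n=6: ⌈1211/590⌉−⌈1038/590⌉ = 3−2 = 1  ← one
n=7: ⌈1384/590⌉−⌈1211/590⌉ = 3−3 = 0
n=8: ⌈1557/590⌉−⌈1384/590⌉ = 3−3 = 0
n=9: ⌈1730/590⌉−⌈1557/590⌉ = 3−3 = 0
n=10: ⌈1903/590⌉−⌈1730/590⌉ = 4−3 = 1  ← one
n=11: ⌈2076/590⌉−⌈1903/590⌉ = 4−4 = 0
n=12: ⌈2249/590⌉−⌈2076/590⌉ = 4−4 = 0
n=13: ⌈2422/590⌉−⌈2249/590⌉ = 5−4 = 1  ← one
n=14: ⌈2595/590⌉−⌈2422/590⌉ = 5−5 = 0
n=15: ⌈2768/590⌉−⌈2595/590⌉ = 5−5 = 0
n=16: ⌈2941/590⌉−⌈2768/590⌉ = 5−5 = 0
n=17: ⌈3114/590⌉−⌈2941/590⌉ = 6−5 = 1  ← one
n=18: ⌈3287/590⌉−⌈3114/590⌉ = 6−6 = 0
n=19: ⌈3460/590⌉−⌈3287/590⌉ = 6−6 = 0
n=20: ⌈3633/590⌉−⌈3460/590⌉ = 7−6 = 1  ← one
n=21: ⌈3806/590⌉−⌈3633/590⌉ = 7−7 = 0
n=22: ⌈3979/590⌉−⌈3806/590⌉ = 7−7 = 0
n=23: ⌈4152/590⌉−⌈3979/590⌉ = 8−7 = 1  ← one
positions of the first 8 ones: 0 3 6 10 13 17 20 23

0 3 6 10 13 17 20 23


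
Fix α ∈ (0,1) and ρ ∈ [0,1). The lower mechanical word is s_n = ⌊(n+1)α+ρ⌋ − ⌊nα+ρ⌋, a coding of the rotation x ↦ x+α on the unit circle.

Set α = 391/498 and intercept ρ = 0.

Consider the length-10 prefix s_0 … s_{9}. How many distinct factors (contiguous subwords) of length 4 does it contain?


t_n = ⌊(n·391)/498⌋ for n = 0 … 10:
  n=0…9: ⌊0/498⌋=0 ⌊391/498⌋=0 ⌊782/498⌋=1 ⌊1173/498⌋=2 ⌊1564/498⌋=3 ⌊1955/498⌋=3 ⌊2346/498⌋=4 ⌊2737/498⌋=5 ⌊3128/498⌋=6 ⌊3519/498⌋=7
  n=10: ⌊3910/498⌋=7
s_n = t_(n+1) − t_n for n = 0 … 9 gives
prefix = 0111011110
slide a length-4 window over [0..3] … [6..9] (7 windows); first occurrence of each distinct factor:
  [  0..  3] 0111
  [  1..  4] 1110
  [  2..  5] 1101
  [  3..  6] 1011
  [  5..  8] 1111
  (the other 2 windows repeat one of these)
distinct factors: {0111, 1011, 1101, 1110, 1111}
count = 5  (Sturmian bound for length 4 is 5)

5


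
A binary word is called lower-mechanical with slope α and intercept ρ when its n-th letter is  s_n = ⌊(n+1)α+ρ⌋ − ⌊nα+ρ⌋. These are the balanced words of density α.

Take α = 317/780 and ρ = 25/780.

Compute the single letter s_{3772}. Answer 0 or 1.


(n+1)α + ρ = (3773·317 + 25) / 780 = 1196066/780
nα + ρ     = (3772·317 + 25) / 780 = 1195749/780
⌊1196066/780⌋ = 1533,  ⌊1195749/780⌋ = 1533
s_{3772} = 1533 − 1533 = 0

0


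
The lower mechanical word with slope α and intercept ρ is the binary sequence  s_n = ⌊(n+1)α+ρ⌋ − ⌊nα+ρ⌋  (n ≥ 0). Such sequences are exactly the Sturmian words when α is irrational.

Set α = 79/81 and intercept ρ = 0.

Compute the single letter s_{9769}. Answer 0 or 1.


1

(n+1)α + ρ = (9770·79) / 81 = 771830/81
nα + ρ     = (9769·79) / 81 = 771751/81
⌊771830/81⌋ = 9528,  ⌊771751/81⌋ = 9527
s_{9769} = 9528 − 9527 = 1


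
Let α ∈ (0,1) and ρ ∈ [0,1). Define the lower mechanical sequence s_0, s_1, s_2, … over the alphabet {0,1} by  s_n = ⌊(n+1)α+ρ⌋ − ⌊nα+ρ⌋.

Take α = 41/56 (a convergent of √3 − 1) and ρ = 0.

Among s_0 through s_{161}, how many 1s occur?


118

#1s = Σ_{n=0}^{161} s_n = Σ_{n=0}^{161} (⌊(n+1)α+ρ⌋ − ⌊nα+ρ⌋)
the sum telescopes: every ⌊nα+ρ⌋ with 0 < n < 162 appears once with + and once with −, leaving ⌊162α+ρ⌋ − ⌊0·α+ρ⌋
162α + ρ = (162·41) / 56 = 6642/56
ρ = 0/56
⌊6642/56⌋ = 118,  ⌊0/56⌋ = 0
#1s = 118 − 0 = 118


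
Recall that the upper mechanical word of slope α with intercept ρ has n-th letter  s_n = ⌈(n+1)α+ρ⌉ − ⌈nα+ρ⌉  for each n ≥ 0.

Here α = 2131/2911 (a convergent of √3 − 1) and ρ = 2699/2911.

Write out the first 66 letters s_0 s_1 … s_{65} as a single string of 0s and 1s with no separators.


n=0: ⌈(1·2131+2699)/2911⌉ − ⌈(0·2131+2699)/2911⌉ = ⌈4830/2911⌉ − ⌈2699/2911⌉ = 2 − 1 = 1
n=1: ⌈(2·2131+2699)/2911⌉ − ⌈(1·2131+2699)/2911⌉ = ⌈6961/2911⌉ − ⌈4830/2911⌉ = 3 − 2 = 1
n=2: ⌈(3·2131+2699)/2911⌉ − ⌈(2·2131+2699)/2911⌉ = ⌈9092/2911⌉ − ⌈6961/2911⌉ = 4 − 3 = 1
n=3: ⌈(4·2131+2699)/2911⌉ − ⌈(3·2131+2699)/2911⌉ = ⌈11223/2911⌉ − ⌈9092/2911⌉ = 4 − 4 = 0
n=4: ⌈(5·2131+2699)/2911⌉ − ⌈(4·2131+2699)/2911⌉ = ⌈13354/2911⌉ − ⌈11223/2911⌉ = 5 − 4 = 1
n=5: ⌈(6·2131+2699)/2911⌉ − ⌈(5·2131+2699)/2911⌉ = ⌈15485/2911⌉ − ⌈13354/2911⌉ = 6 − 5 = 1
n=6: ⌈(7·2131+2699)/2911⌉ − ⌈(6·2131+2699)/2911⌉ = ⌈17616/2911⌉ − ⌈15485/2911⌉ = 7 − 6 = 1
n=7: ⌈(8·2131+2699)/2911⌉ − ⌈(7·2131+2699)/2911⌉ = ⌈19747/2911⌉ − ⌈17616/2911⌉ = 7 − 7 = 0
n=8: ⌈(9·2131+2699)/2911⌉ − ⌈(8·2131+2699)/2911⌉ = ⌈21878/2911⌉ − ⌈19747/2911⌉ = 8 − 7 = 1
n=9: ⌈(10·2131+2699)/2911⌉ − ⌈(9·2131+2699)/2911⌉ = ⌈24009/2911⌉ − ⌈21878/2911⌉ = 9 − 8 = 1
n=10: ⌈(11·2131+2699)/2911⌉ − ⌈(10·2131+2699)/2911⌉ = ⌈26140/2911⌉ − ⌈24009/2911⌉ = 9 − 9 = 0
n=11: ⌈(12·2131+2699)/2911⌉ − ⌈(11·2131+2699)/2911⌉ = ⌈28271/2911⌉ − ⌈26140/2911⌉ = 10 − 9 = 1
n=12: ⌈(13·2131+2699)/2911⌉ − ⌈(12·2131+2699)/2911⌉ = ⌈30402/2911⌉ − ⌈28271/2911⌉ = 11 − 10 = 1
n=13: ⌈(14·2131+2699)/2911⌉ − ⌈(13·2131+2699)/2911⌉ = ⌈32533/2911⌉ − ⌈30402/2911⌉ = 12 − 11 = 1
n=14: ⌈(15·2131+2699)/2911⌉ − ⌈(14·2131+2699)/2911⌉ = ⌈34664/2911⌉ − ⌈32533/2911⌉ = 12 − 12 = 0
n=15: ⌈(16·2131+2699)/2911⌉ − ⌈(15·2131+2699)/2911⌉ = ⌈36795/2911⌉ − ⌈34664/2911⌉ = 13 − 12 = 1
n=16: ⌈(17·2131+2699)/2911⌉ − ⌈(16·2131+2699)/2911⌉ = ⌈38926/2911⌉ − ⌈36795/2911⌉ = 14 − 13 = 1
n=17: ⌈(18·2131+2699)/2911⌉ − ⌈(17·2131+2699)/2911⌉ = ⌈41057/2911⌉ − ⌈38926/2911⌉ = 15 − 14 = 1
n=18: ⌈(19·2131+2699)/2911⌉ − ⌈(18·2131+2699)/2911⌉ = ⌈43188/2911⌉ − ⌈41057/2911⌉ = 15 − 15 = 0
n=19: ⌈(20·2131+2699)/2911⌉ − ⌈(19·2131+2699)/2911⌉ = ⌈45319/2911⌉ − ⌈43188/2911⌉ = 16 − 15 = 1
n=20: ⌈(21·2131+2699)/2911⌉ − ⌈(20·2131+2699)/2911⌉ = ⌈47450/2911⌉ − ⌈45319/2911⌉ = 17 − 16 = 1
n=21: ⌈(22·2131+2699)/2911⌉ − ⌈(21·2131+2699)/2911⌉ = ⌈49581/2911⌉ − ⌈47450/2911⌉ = 18 − 17 = 1
n=22: ⌈(23·2131+2699)/2911⌉ − ⌈(22·2131+2699)/2911⌉ = ⌈51712/2911⌉ − ⌈49581/2911⌉ = 18 − 18 = 0
n=23: ⌈(24·2131+2699)/2911⌉ − ⌈(23·2131+2699)/2911⌉ = ⌈53843/2911⌉ − ⌈51712/2911⌉ = 19 − 18 = 1
n=24: ⌈(25·2131+2699)/2911⌉ − ⌈(24·2131+2699)/2911⌉ = ⌈55974/2911⌉ − ⌈53843/2911⌉ = 20 − 19 = 1
n=25: ⌈(26·2131+2699)/2911⌉ − ⌈(25·2131+2699)/2911⌉ = ⌈58105/2911⌉ − ⌈55974/2911⌉ = 20 − 20 = 0
n=26: ⌈(27·2131+2699)/2911⌉ − ⌈(26·2131+2699)/2911⌉ = ⌈60236/2911⌉ − ⌈58105/2911⌉ = 21 − 20 = 1
n=27: ⌈(28·2131+2699)/2911⌉ − ⌈(27·2131+2699)/2911⌉ = ⌈62367/2911⌉ − ⌈60236/2911⌉ = 22 − 21 = 1
n=28: ⌈(29·2131+2699)/2911⌉ − ⌈(28·2131+2699)/2911⌉ = ⌈64498/2911⌉ − ⌈62367/2911⌉ = 23 − 22 = 1
n=29: ⌈(30·2131+2699)/2911⌉ − ⌈(29·2131+2699)/2911⌉ = ⌈66629/2911⌉ − ⌈64498/2911⌉ = 23 − 23 = 0
n=30: ⌈(31·2131+2699)/2911⌉ − ⌈(30·2131+2699)/2911⌉ = ⌈68760/2911⌉ − ⌈66629/2911⌉ = 24 − 23 = 1
n=31: ⌈(32·2131+2699)/2911⌉ − ⌈(31·2131+2699)/2911⌉ = ⌈70891/2911⌉ − ⌈68760/2911⌉ = 25 − 24 = 1
n=32: ⌈(33·2131+2699)/2911⌉ − ⌈(32·2131+2699)/2911⌉ = ⌈73022/2911⌉ − ⌈70891/2911⌉ = 26 − 25 = 1
n=33: ⌈(34·2131+2699)/2911⌉ − ⌈(33·2131+2699)/2911⌉ = ⌈75153/2911⌉ − ⌈73022/2911⌉ = 26 − 26 = 0
n=34: ⌈(35·2131+2699)/2911⌉ − ⌈(34·2131+2699)/2911⌉ = ⌈77284/2911⌉ − ⌈75153/2911⌉ = 27 − 26 = 1
n=35: ⌈(36·2131+2699)/2911⌉ − ⌈(35·2131+2699)/2911⌉ = ⌈79415/2911⌉ − ⌈77284/2911⌉ = 28 − 27 = 1
n=36: ⌈(37·2131+2699)/2911⌉ − ⌈(36·2131+2699)/2911⌉ = ⌈81546/2911⌉ − ⌈79415/2911⌉ = 29 − 28 = 1
n=37: ⌈(38·2131+2699)/2911⌉ − ⌈(37·2131+2699)/2911⌉ = ⌈83677/2911⌉ − ⌈81546/2911⌉ = 29 − 29 = 0
n=38: ⌈(39·2131+2699)/2911⌉ − ⌈(38·2131+2699)/2911⌉ = ⌈85808/2911⌉ − ⌈83677/2911⌉ = 30 − 29 = 1
n=39: ⌈(40·2131+2699)/2911⌉ − ⌈(39·2131+2699)/2911⌉ = ⌈87939/2911⌉ − ⌈85808/2911⌉ = 31 − 30 = 1
n=40: ⌈(41·2131+2699)/2911⌉ − ⌈(40·2131+2699)/2911⌉ = ⌈90070/2911⌉ − ⌈87939/2911⌉ = 31 − 31 = 0
n=41: ⌈(42·2131+2699)/2911⌉ − ⌈(41·2131+2699)/2911⌉ = ⌈92201/2911⌉ − ⌈90070/2911⌉ = 32 − 31 = 1
n=42: ⌈(43·2131+2699)/2911⌉ − ⌈(42·2131+2699)/2911⌉ = ⌈94332/2911⌉ − ⌈92201/2911⌉ = 33 − 32 = 1
n=43: ⌈(44·2131+2699)/2911⌉ − ⌈(43·2131+2699)/2911⌉ = ⌈96463/2911⌉ − ⌈94332/2911⌉ = 34 − 33 = 1
n=44: ⌈(45·2131+2699)/2911⌉ − ⌈(44·2131+2699)/2911⌉ = ⌈98594/2911⌉ − ⌈96463/2911⌉ = 34 − 34 = 0
n=45: ⌈(46·2131+2699)/2911⌉ − ⌈(45·2131+2699)/2911⌉ = ⌈100725/2911⌉ − ⌈98594/2911⌉ = 35 − 34 = 1
n=46: ⌈(47·2131+2699)/2911⌉ − ⌈(46·2131+2699)/2911⌉ = ⌈102856/2911⌉ − ⌈100725/2911⌉ = 36 − 35 = 1
n=47: ⌈(48·2131+2699)/2911⌉ − ⌈(47·2131+2699)/2911⌉ = ⌈104987/2911⌉ − ⌈102856/2911⌉ = 37 − 36 = 1
n=48: ⌈(49·2131+2699)/2911⌉ − ⌈(48·2131+2699)/2911⌉ = ⌈107118/2911⌉ − ⌈104987/2911⌉ = 37 − 37 = 0
n=49: ⌈(50·2131+2699)/2911⌉ − ⌈(49·2131+2699)/2911⌉ = ⌈109249/2911⌉ − ⌈107118/2911⌉ = 38 − 37 = 1
n=50: ⌈(51·2131+2699)/2911⌉ − ⌈(50·2131+2699)/2911⌉ = ⌈111380/2911⌉ − ⌈109249/2911⌉ = 39 − 38 = 1
n=51: ⌈(52·2131+2699)/2911⌉ − ⌈(51·2131+2699)/2911⌉ = ⌈113511/2911⌉ − ⌈111380/2911⌉ = 39 − 39 = 0
n=52: ⌈(53·2131+2699)/2911⌉ − ⌈(52·2131+2699)/2911⌉ = ⌈115642/2911⌉ − ⌈113511/2911⌉ = 40 − 39 = 1
n=53: ⌈(54·2131+2699)/2911⌉ − ⌈(53·2131+2699)/2911⌉ = ⌈117773/2911⌉ − ⌈115642/2911⌉ = 41 − 40 = 1
n=54: ⌈(55·2131+2699)/2911⌉ − ⌈(54·2131+2699)/2911⌉ = ⌈119904/2911⌉ − ⌈117773/2911⌉ = 42 − 41 = 1
n=55: ⌈(56·2131+2699)/2911⌉ − ⌈(55·2131+2699)/2911⌉ = ⌈122035/2911⌉ − ⌈119904/2911⌉ = 42 − 42 = 0
n=56: ⌈(57·2131+2699)/2911⌉ − ⌈(56·2131+2699)/2911⌉ = ⌈124166/2911⌉ − ⌈122035/2911⌉ = 43 − 42 = 1
n=57: ⌈(58·2131+2699)/2911⌉ − ⌈(57·2131+2699)/2911⌉ = ⌈126297/2911⌉ − ⌈124166/2911⌉ = 44 − 43 = 1
n=58: ⌈(59·2131+2699)/2911⌉ − ⌈(58·2131+2699)/2911⌉ = ⌈128428/2911⌉ − ⌈126297/2911⌉ = 45 − 44 = 1
n=59: ⌈(60·2131+2699)/2911⌉ − ⌈(59·2131+2699)/2911⌉ = ⌈130559/2911⌉ − ⌈128428/2911⌉ = 45 − 45 = 0
n=60: ⌈(61·2131+2699)/2911⌉ − ⌈(60·2131+2699)/2911⌉ = ⌈132690/2911⌉ − ⌈130559/2911⌉ = 46 − 45 = 1
n=61: ⌈(62·2131+2699)/2911⌉ − ⌈(61·2131+2699)/2911⌉ = ⌈134821/2911⌉ − ⌈132690/2911⌉ = 47 − 46 = 1
n=62: ⌈(63·2131+2699)/2911⌉ − ⌈(62·2131+2699)/2911⌉ = ⌈136952/2911⌉ − ⌈134821/2911⌉ = 48 − 47 = 1
n=63: ⌈(64·2131+2699)/2911⌉ − ⌈(63·2131+2699)/2911⌉ = ⌈139083/2911⌉ − ⌈136952/2911⌉ = 48 − 48 = 0
n=64: ⌈(65·2131+2699)/2911⌉ − ⌈(64·2131+2699)/2911⌉ = ⌈141214/2911⌉ − ⌈139083/2911⌉ = 49 − 48 = 1
n=65: ⌈(66·2131+2699)/2911⌉ − ⌈(65·2131+2699)/2911⌉ = ⌈143345/2911⌉ − ⌈141214/2911⌉ = 50 − 49 = 1

111011101101110111011101101110111011101101110111011011101110111011


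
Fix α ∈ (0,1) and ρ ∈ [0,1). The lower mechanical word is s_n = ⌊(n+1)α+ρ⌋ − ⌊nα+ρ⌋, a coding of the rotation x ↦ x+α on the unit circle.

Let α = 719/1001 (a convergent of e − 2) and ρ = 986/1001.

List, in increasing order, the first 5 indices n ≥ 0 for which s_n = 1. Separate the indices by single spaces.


n=0: ⌊1705/1001⌋−⌊986/1001⌋ = 1−0 = 1  ← one
n=1: ⌊2424/1001⌋−⌊1705/1001⌋ = 2−1 = 1  ← one
n=2: ⌊3143/1001⌋−⌊2424/1001⌋ = 3−2 = 1  ← one
n=3: ⌊3862/1001⌋−⌊3143/1001⌋ = 3−3 = 0
n=4: ⌊4581/1001⌋−⌊3862/1001⌋ = 4−3 = 1  ← one
n=5: ⌊5300/1001⌋−⌊4581/1001⌋ = 5−4 = 1  ← one
positions of the first 5 ones: 0 1 2 4 5

0 1 2 4 5


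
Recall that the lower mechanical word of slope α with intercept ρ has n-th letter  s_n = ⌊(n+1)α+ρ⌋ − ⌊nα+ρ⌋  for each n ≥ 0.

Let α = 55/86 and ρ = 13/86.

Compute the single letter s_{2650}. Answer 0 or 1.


1

(n+1)α + ρ = (2651·55 + 13) / 86 = 145818/86
nα + ρ     = (2650·55 + 13) / 86 = 145763/86
⌊145818/86⌋ = 1695,  ⌊145763/86⌋ = 1694
s_{2650} = 1695 − 1694 = 1


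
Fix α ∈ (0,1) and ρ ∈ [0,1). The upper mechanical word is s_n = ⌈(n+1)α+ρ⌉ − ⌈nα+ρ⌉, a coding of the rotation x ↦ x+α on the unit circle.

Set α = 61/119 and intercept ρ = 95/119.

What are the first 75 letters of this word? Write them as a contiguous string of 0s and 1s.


101010101010101011010101010101010101010101010101010101011010101010101010101

n=0: ⌈(1·61+95)/119⌉ − ⌈(0·61+95)/119⌉ = ⌈156/119⌉ − ⌈95/119⌉ = 2 − 1 = 1
n=1: ⌈(2·61+95)/119⌉ − ⌈(1·61+95)/119⌉ = ⌈217/119⌉ − ⌈156/119⌉ = 2 − 2 = 0
n=2: ⌈(3·61+95)/119⌉ − ⌈(2·61+95)/119⌉ = ⌈278/119⌉ − ⌈217/119⌉ = 3 − 2 = 1
n=3: ⌈(4·61+95)/119⌉ − ⌈(3·61+95)/119⌉ = ⌈339/119⌉ − ⌈278/119⌉ = 3 − 3 = 0
n=4: ⌈(5·61+95)/119⌉ − ⌈(4·61+95)/119⌉ = ⌈400/119⌉ − ⌈339/119⌉ = 4 − 3 = 1
n=5: ⌈(6·61+95)/119⌉ − ⌈(5·61+95)/119⌉ = ⌈461/119⌉ − ⌈400/119⌉ = 4 − 4 = 0
n=6: ⌈(7·61+95)/119⌉ − ⌈(6·61+95)/119⌉ = ⌈522/119⌉ − ⌈461/119⌉ = 5 − 4 = 1
n=7: ⌈(8·61+95)/119⌉ − ⌈(7·61+95)/119⌉ = ⌈583/119⌉ − ⌈522/119⌉ = 5 − 5 = 0
n=8: ⌈(9·61+95)/119⌉ − ⌈(8·61+95)/119⌉ = ⌈644/119⌉ − ⌈583/119⌉ = 6 − 5 = 1
n=9: ⌈(10·61+95)/119⌉ − ⌈(9·61+95)/119⌉ = ⌈705/119⌉ − ⌈644/119⌉ = 6 − 6 = 0
n=10: ⌈(11·61+95)/119⌉ − ⌈(10·61+95)/119⌉ = ⌈766/119⌉ − ⌈705/119⌉ = 7 − 6 = 1
n=11: ⌈(12·61+95)/119⌉ − ⌈(11·61+95)/119⌉ = ⌈827/119⌉ − ⌈766/119⌉ = 7 − 7 = 0
n=12: ⌈(13·61+95)/119⌉ − ⌈(12·61+95)/119⌉ = ⌈888/119⌉ − ⌈827/119⌉ = 8 − 7 = 1
n=13: ⌈(14·61+95)/119⌉ − ⌈(13·61+95)/119⌉ = ⌈949/119⌉ − ⌈888/119⌉ = 8 − 8 = 0
n=14: ⌈(15·61+95)/119⌉ − ⌈(14·61+95)/119⌉ = ⌈1010/119⌉ − ⌈949/119⌉ = 9 − 8 = 1
n=15: ⌈(16·61+95)/119⌉ − ⌈(15·61+95)/119⌉ = ⌈1071/119⌉ − ⌈1010/119⌉ = 9 − 9 = 0
n=16: ⌈(17·61+95)/119⌉ − ⌈(16·61+95)/119⌉ = ⌈1132/119⌉ − ⌈1071/119⌉ = 10 − 9 = 1
n=17: ⌈(18·61+95)/119⌉ − ⌈(17·61+95)/119⌉ = ⌈1193/119⌉ − ⌈1132/119⌉ = 11 − 10 = 1
n=18: ⌈(19·61+95)/119⌉ − ⌈(18·61+95)/119⌉ = ⌈1254/119⌉ − ⌈1193/119⌉ = 11 − 11 = 0
n=19: ⌈(20·61+95)/119⌉ − ⌈(19·61+95)/119⌉ = ⌈1315/119⌉ − ⌈1254/119⌉ = 12 − 11 = 1
n=20: ⌈(21·61+95)/119⌉ − ⌈(20·61+95)/119⌉ = ⌈1376/119⌉ − ⌈1315/119⌉ = 12 − 12 = 0
n=21: ⌈(22·61+95)/119⌉ − ⌈(21·61+95)/119⌉ = ⌈1437/119⌉ − ⌈1376/119⌉ = 13 − 12 = 1
n=22: ⌈(23·61+95)/119⌉ − ⌈(22·61+95)/119⌉ = ⌈1498/119⌉ − ⌈1437/119⌉ = 13 − 13 = 0
n=23: ⌈(24·61+95)/119⌉ − ⌈(23·61+95)/119⌉ = ⌈1559/119⌉ − ⌈1498/119⌉ = 14 − 13 = 1
n=24: ⌈(25·61+95)/119⌉ − ⌈(24·61+95)/119⌉ = ⌈1620/119⌉ − ⌈1559/119⌉ = 14 − 14 = 0
n=25: ⌈(26·61+95)/119⌉ − ⌈(25·61+95)/119⌉ = ⌈1681/119⌉ − ⌈1620/119⌉ = 15 − 14 = 1
n=26: ⌈(27·61+95)/119⌉ − ⌈(26·61+95)/119⌉ = ⌈1742/119⌉ − ⌈1681/119⌉ = 15 − 15 = 0
n=27: ⌈(28·61+95)/119⌉ − ⌈(27·61+95)/119⌉ = ⌈1803/119⌉ − ⌈1742/119⌉ = 16 − 15 = 1
n=28: ⌈(29·61+95)/119⌉ − ⌈(28·61+95)/119⌉ = ⌈1864/119⌉ − ⌈1803/119⌉ = 16 − 16 = 0
n=29: ⌈(30·61+95)/119⌉ − ⌈(29·61+95)/119⌉ = ⌈1925/119⌉ − ⌈1864/119⌉ = 17 − 16 = 1
n=30: ⌈(31·61+95)/119⌉ − ⌈(30·61+95)/119⌉ = ⌈1986/119⌉ − ⌈1925/119⌉ = 17 − 17 = 0
n=31: ⌈(32·61+95)/119⌉ − ⌈(31·61+95)/119⌉ = ⌈2047/119⌉ − ⌈1986/119⌉ = 18 − 17 = 1
n=32: ⌈(33·61+95)/119⌉ − ⌈(32·61+95)/119⌉ = ⌈2108/119⌉ − ⌈2047/119⌉ = 18 − 18 = 0
n=33: ⌈(34·61+95)/119⌉ − ⌈(33·61+95)/119⌉ = ⌈2169/119⌉ − ⌈2108/119⌉ = 19 − 18 = 1
n=34: ⌈(35·61+95)/119⌉ − ⌈(34·61+95)/119⌉ = ⌈2230/119⌉ − ⌈2169/119⌉ = 19 − 19 = 0
n=35: ⌈(36·61+95)/119⌉ − ⌈(35·61+95)/119⌉ = ⌈2291/119⌉ − ⌈2230/119⌉ = 20 − 19 = 1
n=36: ⌈(37·61+95)/119⌉ − ⌈(36·61+95)/119⌉ = ⌈2352/119⌉ − ⌈2291/119⌉ = 20 − 20 = 0
n=37: ⌈(38·61+95)/119⌉ − ⌈(37·61+95)/119⌉ = ⌈2413/119⌉ − ⌈2352/119⌉ = 21 − 20 = 1
n=38: ⌈(39·61+95)/119⌉ − ⌈(38·61+95)/119⌉ = ⌈2474/119⌉ − ⌈2413/119⌉ = 21 − 21 = 0
n=39: ⌈(40·61+95)/119⌉ − ⌈(39·61+95)/119⌉ = ⌈2535/119⌉ − ⌈2474/119⌉ = 22 − 21 = 1
n=40: ⌈(41·61+95)/119⌉ − ⌈(40·61+95)/119⌉ = ⌈2596/119⌉ − ⌈2535/119⌉ = 22 − 22 = 0
n=41: ⌈(42·61+95)/119⌉ − ⌈(41·61+95)/119⌉ = ⌈2657/119⌉ − ⌈2596/119⌉ = 23 − 22 = 1
n=42: ⌈(43·61+95)/119⌉ − ⌈(42·61+95)/119⌉ = ⌈2718/119⌉ − ⌈2657/119⌉ = 23 − 23 = 0
n=43: ⌈(44·61+95)/119⌉ − ⌈(43·61+95)/119⌉ = ⌈2779/119⌉ − ⌈2718/119⌉ = 24 − 23 = 1
n=44: ⌈(45·61+95)/119⌉ − ⌈(44·61+95)/119⌉ = ⌈2840/119⌉ − ⌈2779/119⌉ = 24 − 24 = 0
n=45: ⌈(46·61+95)/119⌉ − ⌈(45·61+95)/119⌉ = ⌈2901/119⌉ − ⌈2840/119⌉ = 25 − 24 = 1
n=46: ⌈(47·61+95)/119⌉ − ⌈(46·61+95)/119⌉ = ⌈2962/119⌉ − ⌈2901/119⌉ = 25 − 25 = 0
n=47: ⌈(48·61+95)/119⌉ − ⌈(47·61+95)/119⌉ = ⌈3023/119⌉ − ⌈2962/119⌉ = 26 − 25 = 1
n=48: ⌈(49·61+95)/119⌉ − ⌈(48·61+95)/119⌉ = ⌈3084/119⌉ − ⌈3023/119⌉ = 26 − 26 = 0
n=49: ⌈(50·61+95)/119⌉ − ⌈(49·61+95)/119⌉ = ⌈3145/119⌉ − ⌈3084/119⌉ = 27 − 26 = 1
n=50: ⌈(51·61+95)/119⌉ − ⌈(50·61+95)/119⌉ = ⌈3206/119⌉ − ⌈3145/119⌉ = 27 − 27 = 0
n=51: ⌈(52·61+95)/119⌉ − ⌈(51·61+95)/119⌉ = ⌈3267/119⌉ − ⌈3206/119⌉ = 28 − 27 = 1
n=52: ⌈(53·61+95)/119⌉ − ⌈(52·61+95)/119⌉ = ⌈3328/119⌉ − ⌈3267/119⌉ = 28 − 28 = 0
n=53: ⌈(54·61+95)/119⌉ − ⌈(53·61+95)/119⌉ = ⌈3389/119⌉ − ⌈3328/119⌉ = 29 − 28 = 1
n=54: ⌈(55·61+95)/119⌉ − ⌈(54·61+95)/119⌉ = ⌈3450/119⌉ − ⌈3389/119⌉ = 29 − 29 = 0
n=55: ⌈(56·61+95)/119⌉ − ⌈(55·61+95)/119⌉ = ⌈3511/119⌉ − ⌈3450/119⌉ = 30 − 29 = 1
n=56: ⌈(57·61+95)/119⌉ − ⌈(56·61+95)/119⌉ = ⌈3572/119⌉ − ⌈3511/119⌉ = 31 − 30 = 1
n=57: ⌈(58·61+95)/119⌉ − ⌈(57·61+95)/119⌉ = ⌈3633/119⌉ − ⌈3572/119⌉ = 31 − 31 = 0
n=58: ⌈(59·61+95)/119⌉ − ⌈(58·61+95)/119⌉ = ⌈3694/119⌉ − ⌈3633/119⌉ = 32 − 31 = 1
n=59: ⌈(60·61+95)/119⌉ − ⌈(59·61+95)/119⌉ = ⌈3755/119⌉ − ⌈3694/119⌉ = 32 − 32 = 0
n=60: ⌈(61·61+95)/119⌉ − ⌈(60·61+95)/119⌉ = ⌈3816/119⌉ − ⌈3755/119⌉ = 33 − 32 = 1
n=61: ⌈(62·61+95)/119⌉ − ⌈(61·61+95)/119⌉ = ⌈3877/119⌉ − ⌈3816/119⌉ = 33 − 33 = 0
n=62: ⌈(63·61+95)/119⌉ − ⌈(62·61+95)/119⌉ = ⌈3938/119⌉ − ⌈3877/119⌉ = 34 − 33 = 1
n=63: ⌈(64·61+95)/119⌉ − ⌈(63·61+95)/119⌉ = ⌈3999/119⌉ − ⌈3938/119⌉ = 34 − 34 = 0
n=64: ⌈(65·61+95)/119⌉ − ⌈(64·61+95)/119⌉ = ⌈4060/119⌉ − ⌈3999/119⌉ = 35 − 34 = 1
n=65: ⌈(66·61+95)/119⌉ − ⌈(65·61+95)/119⌉ = ⌈4121/119⌉ − ⌈4060/119⌉ = 35 − 35 = 0
n=66: ⌈(67·61+95)/119⌉ − ⌈(66·61+95)/119⌉ = ⌈4182/119⌉ − ⌈4121/119⌉ = 36 − 35 = 1
n=67: ⌈(68·61+95)/119⌉ − ⌈(67·61+95)/119⌉ = ⌈4243/119⌉ − ⌈4182/119⌉ = 36 − 36 = 0
n=68: ⌈(69·61+95)/119⌉ − ⌈(68·61+95)/119⌉ = ⌈4304/119⌉ − ⌈4243/119⌉ = 37 − 36 = 1
n=69: ⌈(70·61+95)/119⌉ − ⌈(69·61+95)/119⌉ = ⌈4365/119⌉ − ⌈4304/119⌉ = 37 − 37 = 0
n=70: ⌈(71·61+95)/119⌉ − ⌈(70·61+95)/119⌉ = ⌈4426/119⌉ − ⌈4365/119⌉ = 38 − 37 = 1
n=71: ⌈(72·61+95)/119⌉ − ⌈(71·61+95)/119⌉ = ⌈4487/119⌉ − ⌈4426/119⌉ = 38 − 38 = 0
n=72: ⌈(73·61+95)/119⌉ − ⌈(72·61+95)/119⌉ = ⌈4548/119⌉ − ⌈4487/119⌉ = 39 − 38 = 1
n=73: ⌈(74·61+95)/119⌉ − ⌈(73·61+95)/119⌉ = ⌈4609/119⌉ − ⌈4548/119⌉ = 39 − 39 = 0
n=74: ⌈(75·61+95)/119⌉ − ⌈(74·61+95)/119⌉ = ⌈4670/119⌉ − ⌈4609/119⌉ = 40 − 39 = 1
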